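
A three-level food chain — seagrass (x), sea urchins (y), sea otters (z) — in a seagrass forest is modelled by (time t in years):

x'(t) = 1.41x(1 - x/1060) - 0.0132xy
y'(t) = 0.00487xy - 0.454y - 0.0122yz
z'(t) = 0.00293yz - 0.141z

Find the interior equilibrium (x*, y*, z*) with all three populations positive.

From dz/dt = 0: 0.00293y* = 0.141, so y* = 48.1.
From dx/dt = 0: 1.41(1 - x*/1060) = 0.0132·48.1, giving x* = 1060·(1 - 0.451) = 582.
From dy/dt = 0: 0.00487·582 - 0.454 = 0.0122z*, so z* = 2.38/0.0122 = 195.

x* ≈ 582, y* ≈ 48.1, z* ≈ 195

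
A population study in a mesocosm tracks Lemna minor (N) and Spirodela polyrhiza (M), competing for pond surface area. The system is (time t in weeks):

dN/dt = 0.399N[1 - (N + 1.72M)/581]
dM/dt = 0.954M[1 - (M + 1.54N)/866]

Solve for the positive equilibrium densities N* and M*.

N* ≈ 551, M* ≈ 17.4

Setting both brackets to zero gives the nullclines N + 1.72M = 581 and 1.54N + M = 866.
Substituting M = 866 - 1.54N into the first: N(1 - 1.72·1.54) = 581 - 1.72·866.
So N* = -909/-1.65 = 551, and then M* = 866 - 1.54·551 = 17.4.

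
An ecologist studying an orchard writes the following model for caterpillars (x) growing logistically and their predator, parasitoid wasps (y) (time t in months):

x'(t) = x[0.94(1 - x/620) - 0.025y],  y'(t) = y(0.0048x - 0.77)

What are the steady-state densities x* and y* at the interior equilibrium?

x* ≈ 160, y* ≈ 27.9

From dy/dt = 0 with y > 0: 0.0048x* = 0.77, so x* = 160.
Substitute into dx/dt = 0: 0.94(1 - 160/620) = 0.025y*.
The bracket is 0.741, giving y* = 0.697/0.025 = 27.9.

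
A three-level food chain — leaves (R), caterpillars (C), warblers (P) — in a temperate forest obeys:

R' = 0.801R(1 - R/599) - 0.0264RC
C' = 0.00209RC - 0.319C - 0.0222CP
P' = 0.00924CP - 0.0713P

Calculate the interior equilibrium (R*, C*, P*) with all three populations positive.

R* ≈ 447, C* ≈ 7.72, P* ≈ 27.7

From dP/dt = 0: 0.00924C* = 0.0713, so C* = 7.72.
From dR/dt = 0: 0.801(1 - R*/599) = 0.0264·7.72, giving R* = 599·(1 - 0.254) = 447.
From dC/dt = 0: 0.00209·447 - 0.319 = 0.0222P*, so P* = 0.615/0.0222 = 27.7.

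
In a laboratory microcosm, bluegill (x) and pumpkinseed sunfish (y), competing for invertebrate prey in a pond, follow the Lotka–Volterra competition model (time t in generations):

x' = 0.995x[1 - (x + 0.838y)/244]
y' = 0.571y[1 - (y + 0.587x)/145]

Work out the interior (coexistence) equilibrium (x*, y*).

Setting both brackets to zero gives the nullclines x + 0.838y = 244 and 0.587x + y = 145.
Substituting y = 145 - 0.587x into the first: x(1 - 0.838·0.587) = 244 - 0.838·145.
So x* = 122/0.508 = 241, and then y* = 145 - 0.587·241 = 3.49.

x* ≈ 241, y* ≈ 3.49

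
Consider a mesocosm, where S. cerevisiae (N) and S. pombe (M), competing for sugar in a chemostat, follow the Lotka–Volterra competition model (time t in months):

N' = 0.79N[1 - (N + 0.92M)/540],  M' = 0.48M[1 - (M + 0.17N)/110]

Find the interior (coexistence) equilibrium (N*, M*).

Setting both brackets to zero gives the nullclines N + 0.92M = 540 and 0.17N + M = 110.
Substituting M = 110 - 0.17N into the first: N(1 - 0.92·0.17) = 540 - 0.92·110.
So N* = 439/0.844 = 520, and then M* = 110 - 0.17·520 = 21.6.

N* ≈ 520, M* ≈ 21.6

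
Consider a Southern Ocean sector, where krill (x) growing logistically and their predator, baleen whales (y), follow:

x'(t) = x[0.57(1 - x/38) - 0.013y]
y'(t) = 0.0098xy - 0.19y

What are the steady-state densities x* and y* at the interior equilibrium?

x* ≈ 19.4, y* ≈ 21.5

From dy/dt = 0 with y > 0: 0.0098x* = 0.19, so x* = 19.4.
Substitute into dx/dt = 0: 0.57(1 - 19.4/38) = 0.013y*.
The bracket is 0.49, giving y* = 0.279/0.013 = 21.5.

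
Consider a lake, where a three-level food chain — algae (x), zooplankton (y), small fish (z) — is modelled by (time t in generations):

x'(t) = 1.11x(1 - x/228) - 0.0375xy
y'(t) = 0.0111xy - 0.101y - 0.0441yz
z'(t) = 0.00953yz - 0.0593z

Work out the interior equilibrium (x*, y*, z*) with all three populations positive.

x* ≈ 180, y* ≈ 6.22, z* ≈ 43

From dz/dt = 0: 0.00953y* = 0.0593, so y* = 6.22.
From dx/dt = 0: 1.11(1 - x*/228) = 0.0375·6.22, giving x* = 228·(1 - 0.21) = 180.
From dy/dt = 0: 0.0111·180 - 0.101 = 0.0441z*, so z* = 1.9/0.0441 = 43.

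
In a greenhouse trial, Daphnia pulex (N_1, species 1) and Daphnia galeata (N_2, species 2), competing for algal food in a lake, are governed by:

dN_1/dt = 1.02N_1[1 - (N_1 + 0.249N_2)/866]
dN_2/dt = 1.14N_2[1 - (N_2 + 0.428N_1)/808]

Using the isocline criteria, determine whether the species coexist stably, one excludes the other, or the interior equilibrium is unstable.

Compare the nullcline intercepts: K1/α12 = 866/0.249 = 3480 > K2 = 808; K2/α21 = 808/0.428 = 1890 > K1 = 866.
Since both inequalities hold, each species can invade when rare, so the interior equilibrium is stable.

stable coexistence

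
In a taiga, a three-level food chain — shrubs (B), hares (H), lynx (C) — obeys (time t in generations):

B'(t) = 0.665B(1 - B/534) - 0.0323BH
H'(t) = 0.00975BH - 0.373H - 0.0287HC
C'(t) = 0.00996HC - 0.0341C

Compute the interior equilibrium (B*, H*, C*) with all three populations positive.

B* ≈ 445, H* ≈ 3.42, C* ≈ 138

From dC/dt = 0: 0.00996H* = 0.0341, so H* = 3.42.
From dB/dt = 0: 0.665(1 - B*/534) = 0.0323·3.42, giving B* = 534·(1 - 0.166) = 445.
From dH/dt = 0: 0.00975·445 - 0.373 = 0.0287C*, so C* = 3.97/0.0287 = 138.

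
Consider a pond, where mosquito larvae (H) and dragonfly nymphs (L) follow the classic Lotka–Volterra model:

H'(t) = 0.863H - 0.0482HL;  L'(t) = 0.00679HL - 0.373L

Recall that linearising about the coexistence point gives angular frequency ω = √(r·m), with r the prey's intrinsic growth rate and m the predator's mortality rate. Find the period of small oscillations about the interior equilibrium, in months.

Here r = 0.863 and m = 0.373, so r·m = 0.322.
ω = √0.322 = 0.567 per month, hence T = 2π/ω ≈ 11.1 months.

T ≈ 11.1 months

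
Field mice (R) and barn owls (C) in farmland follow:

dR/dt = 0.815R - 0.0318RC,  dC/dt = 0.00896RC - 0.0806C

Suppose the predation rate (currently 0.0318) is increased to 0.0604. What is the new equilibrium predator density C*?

At the interior fixed point, setting dR/dt = 0 with R > 0 fixes C* = (prey growth rate)/(RC coefficient) — independent of the other coefficients.
With the change, C* = 0.815/0.0604 = 13.5; it falls from 25.6.

C* ≈ 13.5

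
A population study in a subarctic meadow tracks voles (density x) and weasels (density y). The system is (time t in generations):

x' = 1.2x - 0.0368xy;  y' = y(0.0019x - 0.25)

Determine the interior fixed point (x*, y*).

x* ≈ 132, y* ≈ 32.6

Set dy/dt = 0 with y > 0: 0.0019x - 0.25 = 0, so x* = 0.25/0.0019 = 132.
Set dx/dt = 0 with x > 0: 1.2 - 0.0368y = 0, so y* = 1.2/0.0368 = 32.6.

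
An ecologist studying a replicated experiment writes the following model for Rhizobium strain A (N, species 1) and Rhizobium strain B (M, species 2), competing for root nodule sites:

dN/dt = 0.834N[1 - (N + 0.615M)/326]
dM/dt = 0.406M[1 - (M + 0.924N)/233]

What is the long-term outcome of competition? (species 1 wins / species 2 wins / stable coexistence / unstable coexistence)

species 1 excludes species 2

Compare the nullcline intercepts: K1/α12 = 326/0.615 = 530 > K2 = 233; K2/α21 = 233/0.924 = 252 < K1 = 326.
Since the inequalities point opposite ways, species 1 can invade but species 2 cannot.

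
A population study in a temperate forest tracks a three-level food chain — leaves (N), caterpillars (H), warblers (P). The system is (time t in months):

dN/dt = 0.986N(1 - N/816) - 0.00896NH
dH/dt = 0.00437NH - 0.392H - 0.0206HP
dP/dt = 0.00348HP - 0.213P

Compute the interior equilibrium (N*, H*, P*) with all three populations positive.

From dP/dt = 0: 0.00348H* = 0.213, so H* = 61.2.
From dN/dt = 0: 0.986(1 - N*/816) = 0.00896·61.2, giving N* = 816·(1 - 0.556) = 362.
From dH/dt = 0: 0.00437·362 - 0.392 = 0.0206P*, so P* = 1.19/0.0206 = 57.8.

N* ≈ 362, H* ≈ 61.2, P* ≈ 57.8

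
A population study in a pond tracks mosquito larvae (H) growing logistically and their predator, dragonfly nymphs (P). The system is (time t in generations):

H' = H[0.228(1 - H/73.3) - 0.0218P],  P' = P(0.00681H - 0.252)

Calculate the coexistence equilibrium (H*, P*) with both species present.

From dP/dt = 0 with P > 0: 0.00681H* = 0.252, so H* = 37.
Substitute into dH/dt = 0: 0.228(1 - 37/73.3) = 0.0218P*.
The bracket is 0.495, giving P* = 0.113/0.0218 = 5.18.

H* ≈ 37, P* ≈ 5.18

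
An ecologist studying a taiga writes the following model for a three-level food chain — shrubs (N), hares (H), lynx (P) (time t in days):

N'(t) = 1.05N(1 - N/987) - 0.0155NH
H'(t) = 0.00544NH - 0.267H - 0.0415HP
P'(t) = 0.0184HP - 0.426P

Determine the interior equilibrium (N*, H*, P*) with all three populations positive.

From dP/dt = 0: 0.0184H* = 0.426, so H* = 23.2.
From dN/dt = 0: 1.05(1 - N*/987) = 0.0155·23.2, giving N* = 987·(1 - 0.342) = 650.
From dH/dt = 0: 0.00544·650 - 0.267 = 0.0415P*, so P* = 3.27/0.0415 = 78.7.

N* ≈ 650, H* ≈ 23.2, P* ≈ 78.7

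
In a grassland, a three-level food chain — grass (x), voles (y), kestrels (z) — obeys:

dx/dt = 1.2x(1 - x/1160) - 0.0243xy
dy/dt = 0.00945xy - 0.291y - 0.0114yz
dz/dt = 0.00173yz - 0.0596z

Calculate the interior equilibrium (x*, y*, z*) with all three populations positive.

From dz/dt = 0: 0.00173y* = 0.0596, so y* = 34.5.
From dx/dt = 0: 1.2(1 - x*/1160) = 0.0243·34.5, giving x* = 1160·(1 - 0.698) = 351.
From dy/dt = 0: 0.00945·351 - 0.291 = 0.0114z*, so z* = 3.02/0.0114 = 265.

x* ≈ 351, y* ≈ 34.5, z* ≈ 265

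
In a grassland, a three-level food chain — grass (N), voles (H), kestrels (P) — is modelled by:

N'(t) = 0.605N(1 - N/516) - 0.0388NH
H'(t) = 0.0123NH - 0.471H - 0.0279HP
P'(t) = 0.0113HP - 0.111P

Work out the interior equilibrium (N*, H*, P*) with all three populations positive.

From dP/dt = 0: 0.0113H* = 0.111, so H* = 9.82.
From dN/dt = 0: 0.605(1 - N*/516) = 0.0388·9.82, giving N* = 516·(1 - 0.63) = 191.
From dH/dt = 0: 0.0123·191 - 0.471 = 0.0279P*, so P* = 1.88/0.0279 = 67.3.

N* ≈ 191, H* ≈ 9.82, P* ≈ 67.3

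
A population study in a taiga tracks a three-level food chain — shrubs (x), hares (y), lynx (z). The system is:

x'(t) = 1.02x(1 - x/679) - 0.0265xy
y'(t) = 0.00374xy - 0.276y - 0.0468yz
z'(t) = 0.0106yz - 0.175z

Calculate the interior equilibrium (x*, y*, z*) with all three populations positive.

From dz/dt = 0: 0.0106y* = 0.175, so y* = 16.5.
From dx/dt = 0: 1.02(1 - x*/679) = 0.0265·16.5, giving x* = 679·(1 - 0.429) = 388.
From dy/dt = 0: 0.00374·388 - 0.276 = 0.0468z*, so z* = 1.17/0.0468 = 25.1.

x* ≈ 388, y* ≈ 16.5, z* ≈ 25.1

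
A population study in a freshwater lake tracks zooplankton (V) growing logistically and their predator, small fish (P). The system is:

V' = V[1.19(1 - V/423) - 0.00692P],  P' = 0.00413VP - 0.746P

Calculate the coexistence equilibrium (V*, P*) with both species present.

V* ≈ 181, P* ≈ 98.5

From dP/dt = 0 with P > 0: 0.00413V* = 0.746, so V* = 181.
Substitute into dV/dt = 0: 1.19(1 - 181/423) = 0.00692P*.
The bracket is 0.573, giving P* = 0.682/0.00692 = 98.5.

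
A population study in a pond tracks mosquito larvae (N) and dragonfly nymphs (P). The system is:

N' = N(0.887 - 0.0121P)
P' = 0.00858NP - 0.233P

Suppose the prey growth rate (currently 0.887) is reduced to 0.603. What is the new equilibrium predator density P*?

At the interior fixed point, setting dN/dt = 0 with N > 0 fixes P* = (prey growth rate)/(NP coefficient) — independent of the other coefficients.
With the change, P* = 0.603/0.0121 = 49.8; it falls from 73.3.

P* ≈ 49.8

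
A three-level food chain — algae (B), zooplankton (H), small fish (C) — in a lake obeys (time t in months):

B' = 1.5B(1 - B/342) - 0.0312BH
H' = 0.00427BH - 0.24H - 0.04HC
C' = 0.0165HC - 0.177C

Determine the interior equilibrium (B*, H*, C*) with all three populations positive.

From dC/dt = 0: 0.0165H* = 0.177, so H* = 10.7.
From dB/dt = 0: 1.5(1 - B*/342) = 0.0312·10.7, giving B* = 342·(1 - 0.223) = 266.
From dH/dt = 0: 0.00427·266 - 0.24 = 0.04C*, so C* = 0.894/0.04 = 22.4.

B* ≈ 266, H* ≈ 10.7, C* ≈ 22.4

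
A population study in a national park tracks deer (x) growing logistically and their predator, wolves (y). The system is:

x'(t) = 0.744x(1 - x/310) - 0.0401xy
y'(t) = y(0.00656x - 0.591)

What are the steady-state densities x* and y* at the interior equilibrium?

x* ≈ 90.1, y* ≈ 13.2

From dy/dt = 0 with y > 0: 0.00656x* = 0.591, so x* = 90.1.
Substitute into dx/dt = 0: 0.744(1 - 90.1/310) = 0.0401y*.
The bracket is 0.709, giving y* = 0.528/0.0401 = 13.2.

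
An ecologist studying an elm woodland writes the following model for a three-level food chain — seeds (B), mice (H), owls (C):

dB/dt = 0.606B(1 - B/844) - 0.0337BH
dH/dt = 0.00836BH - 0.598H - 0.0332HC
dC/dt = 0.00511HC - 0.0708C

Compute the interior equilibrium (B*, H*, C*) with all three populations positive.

From dC/dt = 0: 0.00511H* = 0.0708, so H* = 13.9.
From dB/dt = 0: 0.606(1 - B*/844) = 0.0337·13.9, giving B* = 844·(1 - 0.77) = 194.
From dH/dt = 0: 0.00836·194 - 0.598 = 0.0332C*, so C* = 1.02/0.0332 = 30.8.

B* ≈ 194, H* ≈ 13.9, C* ≈ 30.8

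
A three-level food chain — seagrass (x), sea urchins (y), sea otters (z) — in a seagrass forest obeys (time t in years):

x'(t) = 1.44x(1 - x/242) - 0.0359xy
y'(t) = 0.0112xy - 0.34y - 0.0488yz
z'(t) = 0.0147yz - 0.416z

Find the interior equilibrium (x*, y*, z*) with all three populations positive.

From dz/dt = 0: 0.0147y* = 0.416, so y* = 28.3.
From dx/dt = 0: 1.44(1 - x*/242) = 0.0359·28.3, giving x* = 242·(1 - 0.706) = 71.3.
From dy/dt = 0: 0.0112·71.3 - 0.34 = 0.0488z*, so z* = 0.458/0.0488 = 9.39.

x* ≈ 71.3, y* ≈ 28.3, z* ≈ 9.39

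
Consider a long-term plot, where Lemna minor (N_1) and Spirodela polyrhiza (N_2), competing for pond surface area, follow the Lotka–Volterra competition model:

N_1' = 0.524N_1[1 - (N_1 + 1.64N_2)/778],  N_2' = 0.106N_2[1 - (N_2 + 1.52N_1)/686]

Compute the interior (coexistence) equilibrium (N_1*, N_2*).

Setting both brackets to zero gives the nullclines N_1 + 1.64N_2 = 778 and 1.52N_1 + N_2 = 686.
Substituting N_2 = 686 - 1.52N_1 into the first: N_1(1 - 1.64·1.52) = 778 - 1.64·686.
So N_1* = -347/-1.49 = 232, and then N_2* = 686 - 1.52·232 = 333.

N_1* ≈ 232, N_2* ≈ 333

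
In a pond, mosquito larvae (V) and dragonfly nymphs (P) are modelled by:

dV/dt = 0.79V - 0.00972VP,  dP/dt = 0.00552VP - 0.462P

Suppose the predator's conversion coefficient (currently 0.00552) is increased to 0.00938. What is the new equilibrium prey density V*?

V* ≈ 49.3

At the interior fixed point, setting dP/dt = 0 with P > 0 fixes V* = (predator death rate)/(VP coefficient) — independent of the other coefficients.
With the change, V* = 0.462/0.00938 = 49.3; it falls from 83.7.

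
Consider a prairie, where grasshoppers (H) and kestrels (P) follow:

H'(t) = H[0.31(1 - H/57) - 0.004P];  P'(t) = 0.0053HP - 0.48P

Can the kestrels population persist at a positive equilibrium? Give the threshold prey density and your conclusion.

The predator equation gives dP/dt > 0 only when H > 0.48/0.0053 = 90.6.
Without the predator, H → K = 57. Since 57 < 90.6, the predator cannot invade.

Threshold H = 90.6; K < 90.6, so no, the predator goes extinct.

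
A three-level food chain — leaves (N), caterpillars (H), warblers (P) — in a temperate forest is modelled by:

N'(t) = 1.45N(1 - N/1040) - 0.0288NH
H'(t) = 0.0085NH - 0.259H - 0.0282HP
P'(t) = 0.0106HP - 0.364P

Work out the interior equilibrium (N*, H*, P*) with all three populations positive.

From dP/dt = 0: 0.0106H* = 0.364, so H* = 34.3.
From dN/dt = 0: 1.45(1 - N*/1040) = 0.0288·34.3, giving N* = 1040·(1 - 0.682) = 331.
From dH/dt = 0: 0.0085·331 - 0.259 = 0.0282P*, so P* = 2.55/0.0282 = 90.5.

N* ≈ 331, H* ≈ 34.3, P* ≈ 90.5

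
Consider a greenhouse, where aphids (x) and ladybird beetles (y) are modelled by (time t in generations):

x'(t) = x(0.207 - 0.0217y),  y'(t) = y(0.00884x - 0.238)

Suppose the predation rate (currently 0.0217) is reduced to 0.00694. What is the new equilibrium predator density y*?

y* ≈ 29.8

At the interior fixed point, setting dx/dt = 0 with x > 0 fixes y* = (prey growth rate)/(xy coefficient) — independent of the other coefficients.
With the change, y* = 0.207/0.00694 = 29.8; it rises from 9.54.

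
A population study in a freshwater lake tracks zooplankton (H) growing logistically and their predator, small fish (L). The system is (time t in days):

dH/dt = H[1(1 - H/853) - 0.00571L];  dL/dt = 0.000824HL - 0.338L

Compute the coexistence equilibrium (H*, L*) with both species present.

From dL/dt = 0 with L > 0: 0.000824H* = 0.338, so H* = 410.
Substitute into dH/dt = 0: 1(1 - 410/853) = 0.00571L*.
The bracket is 0.519, giving L* = 0.519/0.00571 = 90.9.

H* ≈ 410, L* ≈ 90.9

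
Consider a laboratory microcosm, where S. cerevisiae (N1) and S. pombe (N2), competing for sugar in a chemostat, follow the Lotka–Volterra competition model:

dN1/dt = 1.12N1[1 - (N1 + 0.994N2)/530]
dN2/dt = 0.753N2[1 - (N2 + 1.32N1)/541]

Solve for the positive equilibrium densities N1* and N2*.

N1* ≈ 24.8, N2* ≈ 508

Setting both brackets to zero gives the nullclines N1 + 0.994N2 = 530 and 1.32N1 + N2 = 541.
Substituting N2 = 541 - 1.32N1 into the first: N1(1 - 0.994·1.32) = 530 - 0.994·541.
So N1* = -7.75/-0.312 = 24.8, and then N2* = 541 - 1.32·24.8 = 508.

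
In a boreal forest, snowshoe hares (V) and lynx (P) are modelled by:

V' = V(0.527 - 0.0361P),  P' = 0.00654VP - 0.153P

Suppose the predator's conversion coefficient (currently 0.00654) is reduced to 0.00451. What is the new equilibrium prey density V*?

V* ≈ 33.9

At the interior fixed point, setting dP/dt = 0 with P > 0 fixes V* = (predator death rate)/(VP coefficient) — independent of the other coefficients.
With the change, V* = 0.153/0.00451 = 33.9; it rises from 23.4.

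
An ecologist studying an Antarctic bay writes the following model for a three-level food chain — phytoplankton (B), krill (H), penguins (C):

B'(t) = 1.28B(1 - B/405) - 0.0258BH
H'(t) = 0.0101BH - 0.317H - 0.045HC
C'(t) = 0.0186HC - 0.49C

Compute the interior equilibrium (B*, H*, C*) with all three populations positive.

From dC/dt = 0: 0.0186H* = 0.49, so H* = 26.3.
From dB/dt = 0: 1.28(1 - B*/405) = 0.0258·26.3, giving B* = 405·(1 - 0.531) = 190.
From dH/dt = 0: 0.0101·190 - 0.317 = 0.045C*, so C* = 1.6/0.045 = 35.6.

B* ≈ 190, H* ≈ 26.3, C* ≈ 35.6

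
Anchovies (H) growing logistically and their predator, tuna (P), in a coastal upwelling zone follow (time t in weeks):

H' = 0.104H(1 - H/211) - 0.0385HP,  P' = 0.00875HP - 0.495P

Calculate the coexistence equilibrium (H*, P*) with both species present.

From dP/dt = 0 with P > 0: 0.00875H* = 0.495, so H* = 56.6.
Substitute into dH/dt = 0: 0.104(1 - 56.6/211) = 0.0385P*.
The bracket is 0.732, giving P* = 0.0761/0.0385 = 1.98.

H* ≈ 56.6, P* ≈ 1.98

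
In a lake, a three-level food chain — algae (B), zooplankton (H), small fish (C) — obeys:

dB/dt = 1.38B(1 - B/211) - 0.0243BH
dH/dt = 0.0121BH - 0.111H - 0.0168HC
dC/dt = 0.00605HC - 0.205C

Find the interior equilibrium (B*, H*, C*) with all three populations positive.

B* ≈ 85.1, H* ≈ 33.9, C* ≈ 54.7

From dC/dt = 0: 0.00605H* = 0.205, so H* = 33.9.
From dB/dt = 0: 1.38(1 - B*/211) = 0.0243·33.9, giving B* = 211·(1 - 0.597) = 85.1.
From dH/dt = 0: 0.0121·85.1 - 0.111 = 0.0168C*, so C* = 0.919/0.0168 = 54.7.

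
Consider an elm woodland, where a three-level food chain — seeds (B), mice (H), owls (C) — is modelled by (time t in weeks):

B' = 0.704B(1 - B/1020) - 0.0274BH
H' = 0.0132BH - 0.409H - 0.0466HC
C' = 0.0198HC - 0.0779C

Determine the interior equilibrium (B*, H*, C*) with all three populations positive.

From dC/dt = 0: 0.0198H* = 0.0779, so H* = 3.93.
From dB/dt = 0: 0.704(1 - B*/1020) = 0.0274·3.93, giving B* = 1020·(1 - 0.153) = 864.
From dH/dt = 0: 0.0132·864 - 0.409 = 0.0466C*, so C* = 11/0.0466 = 236.

B* ≈ 864, H* ≈ 3.93, C* ≈ 236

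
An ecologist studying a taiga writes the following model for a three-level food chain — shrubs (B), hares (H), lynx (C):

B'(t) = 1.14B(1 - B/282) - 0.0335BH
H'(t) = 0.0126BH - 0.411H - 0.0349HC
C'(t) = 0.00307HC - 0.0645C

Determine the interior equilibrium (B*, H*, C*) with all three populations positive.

From dC/dt = 0: 0.00307H* = 0.0645, so H* = 21.
From dB/dt = 0: 1.14(1 - B*/282) = 0.0335·21, giving B* = 282·(1 - 0.617) = 108.
From dH/dt = 0: 0.0126·108 - 0.411 = 0.0349C*, so C* = 0.948/0.0349 = 27.2.

B* ≈ 108, H* ≈ 21, C* ≈ 27.2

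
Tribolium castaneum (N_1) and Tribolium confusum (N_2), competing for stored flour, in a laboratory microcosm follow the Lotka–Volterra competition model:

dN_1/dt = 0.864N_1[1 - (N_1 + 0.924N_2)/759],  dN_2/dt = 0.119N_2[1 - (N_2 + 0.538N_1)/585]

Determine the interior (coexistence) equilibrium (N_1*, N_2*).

N_1* ≈ 434, N_2* ≈ 351

Setting both brackets to zero gives the nullclines N_1 + 0.924N_2 = 759 and 0.538N_1 + N_2 = 585.
Substituting N_2 = 585 - 0.538N_1 into the first: N_1(1 - 0.924·0.538) = 759 - 0.924·585.
So N_1* = 218/0.503 = 434, and then N_2* = 585 - 0.538·434 = 351.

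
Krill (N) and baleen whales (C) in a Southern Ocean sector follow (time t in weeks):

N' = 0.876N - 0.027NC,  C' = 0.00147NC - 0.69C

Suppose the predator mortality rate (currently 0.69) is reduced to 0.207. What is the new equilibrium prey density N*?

At the interior fixed point, setting dC/dt = 0 with C > 0 fixes N* = (predator death rate)/(NC coefficient) — independent of the other coefficients.
With the change, N* = 0.207/0.00147 = 141; it falls from 469.

N* ≈ 141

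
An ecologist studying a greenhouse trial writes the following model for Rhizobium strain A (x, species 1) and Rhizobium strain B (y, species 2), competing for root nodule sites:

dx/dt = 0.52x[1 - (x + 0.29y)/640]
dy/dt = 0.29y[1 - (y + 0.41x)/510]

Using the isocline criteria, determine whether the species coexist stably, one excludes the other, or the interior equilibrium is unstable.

Compare the nullcline intercepts: K1/α12 = 640/0.29 = 2210 > K2 = 510; K2/α21 = 510/0.41 = 1240 > K1 = 640.
Since both inequalities hold, each species can invade when rare, so the interior equilibrium is stable.

stable coexistence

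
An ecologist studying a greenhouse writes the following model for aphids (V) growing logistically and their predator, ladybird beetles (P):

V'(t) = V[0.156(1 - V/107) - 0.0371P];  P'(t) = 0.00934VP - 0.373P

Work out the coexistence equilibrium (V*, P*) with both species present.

From dP/dt = 0 with P > 0: 0.00934V* = 0.373, so V* = 39.9.
Substitute into dV/dt = 0: 0.156(1 - 39.9/107) = 0.0371P*.
The bracket is 0.627, giving P* = 0.0978/0.0371 = 2.64.

V* ≈ 39.9, P* ≈ 2.64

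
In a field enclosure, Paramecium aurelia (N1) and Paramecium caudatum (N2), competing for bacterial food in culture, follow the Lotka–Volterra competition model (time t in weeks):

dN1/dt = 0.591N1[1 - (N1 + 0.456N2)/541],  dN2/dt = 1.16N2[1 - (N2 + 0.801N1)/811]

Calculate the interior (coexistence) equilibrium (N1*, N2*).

N1* ≈ 270, N2* ≈ 595

Setting both brackets to zero gives the nullclines N1 + 0.456N2 = 541 and 0.801N1 + N2 = 811.
Substituting N2 = 811 - 0.801N1 into the first: N1(1 - 0.456·0.801) = 541 - 0.456·811.
So N1* = 171/0.635 = 270, and then N2* = 811 - 0.801·270 = 595.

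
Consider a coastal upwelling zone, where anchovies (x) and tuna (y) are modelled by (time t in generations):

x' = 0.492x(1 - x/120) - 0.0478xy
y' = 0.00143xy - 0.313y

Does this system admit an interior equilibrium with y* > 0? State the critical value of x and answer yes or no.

Threshold x = 219; K < 219, so no, the predator goes extinct.

The predator equation gives dy/dt > 0 only when x > 0.313/0.00143 = 219.
Without the predator, x → K = 120. Since 120 < 219, the predator cannot invade.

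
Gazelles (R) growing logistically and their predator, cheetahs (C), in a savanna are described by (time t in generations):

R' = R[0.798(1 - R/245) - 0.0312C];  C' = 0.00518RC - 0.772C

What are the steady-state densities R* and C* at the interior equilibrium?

R* ≈ 149, C* ≈ 10

From dC/dt = 0 with C > 0: 0.00518R* = 0.772, so R* = 149.
Substitute into dR/dt = 0: 0.798(1 - 149/245) = 0.0312C*.
The bracket is 0.392, giving C* = 0.313/0.0312 = 10.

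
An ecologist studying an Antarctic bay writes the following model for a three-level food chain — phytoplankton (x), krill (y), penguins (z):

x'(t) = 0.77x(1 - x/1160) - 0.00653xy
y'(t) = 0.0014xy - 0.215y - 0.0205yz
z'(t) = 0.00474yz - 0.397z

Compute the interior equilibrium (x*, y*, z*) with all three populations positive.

From dz/dt = 0: 0.00474y* = 0.397, so y* = 83.8.
From dx/dt = 0: 0.77(1 - x*/1160) = 0.00653·83.8, giving x* = 1160·(1 - 0.71) = 336.
From dy/dt = 0: 0.0014·336 - 0.215 = 0.0205z*, so z* = 0.255/0.0205 = 12.5.

x* ≈ 336, y* ≈ 83.8, z* ≈ 12.5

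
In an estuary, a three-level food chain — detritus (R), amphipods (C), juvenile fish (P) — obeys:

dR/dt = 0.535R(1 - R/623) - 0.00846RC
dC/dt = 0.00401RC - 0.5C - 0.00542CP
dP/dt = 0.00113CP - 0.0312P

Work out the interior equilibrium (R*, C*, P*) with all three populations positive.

R* ≈ 351, C* ≈ 27.6, P* ≈ 167

From dP/dt = 0: 0.00113C* = 0.0312, so C* = 27.6.
From dR/dt = 0: 0.535(1 - R*/623) = 0.00846·27.6, giving R* = 623·(1 - 0.437) = 351.
From dC/dt = 0: 0.00401·351 - 0.5 = 0.00542P*, so P* = 0.907/0.00542 = 167.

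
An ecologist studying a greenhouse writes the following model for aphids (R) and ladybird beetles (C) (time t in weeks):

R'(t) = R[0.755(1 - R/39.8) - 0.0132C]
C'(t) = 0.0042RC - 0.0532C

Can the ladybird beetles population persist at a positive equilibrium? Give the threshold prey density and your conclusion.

The predator equation gives dC/dt > 0 only when R > 0.0532/0.0042 = 12.7.
Without the predator, R → K = 39.8. Since 39.8 > 12.7, the predator can invade and persist.

Threshold R = 12.7; K > 12.7, so yes, the predator persists.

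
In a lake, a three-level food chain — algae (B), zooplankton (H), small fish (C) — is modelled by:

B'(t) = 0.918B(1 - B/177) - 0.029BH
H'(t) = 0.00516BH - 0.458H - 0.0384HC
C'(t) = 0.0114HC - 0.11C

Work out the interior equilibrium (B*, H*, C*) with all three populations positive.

B* ≈ 123, H* ≈ 9.65, C* ≈ 4.61

From dC/dt = 0: 0.0114H* = 0.11, so H* = 9.65.
From dB/dt = 0: 0.918(1 - B*/177) = 0.029·9.65, giving B* = 177·(1 - 0.305) = 123.
From dH/dt = 0: 0.00516·123 - 0.458 = 0.0384C*, so C* = 0.177/0.0384 = 4.61.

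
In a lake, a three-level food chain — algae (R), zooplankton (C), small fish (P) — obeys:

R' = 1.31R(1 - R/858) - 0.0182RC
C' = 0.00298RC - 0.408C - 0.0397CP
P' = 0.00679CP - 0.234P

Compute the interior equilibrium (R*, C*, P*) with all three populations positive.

From dP/dt = 0: 0.00679C* = 0.234, so C* = 34.5.
From dR/dt = 0: 1.31(1 - R*/858) = 0.0182·34.5, giving R* = 858·(1 - 0.479) = 447.
From dC/dt = 0: 0.00298·447 - 0.408 = 0.0397P*, so P* = 0.925/0.0397 = 23.3.

R* ≈ 447, C* ≈ 34.5, P* ≈ 23.3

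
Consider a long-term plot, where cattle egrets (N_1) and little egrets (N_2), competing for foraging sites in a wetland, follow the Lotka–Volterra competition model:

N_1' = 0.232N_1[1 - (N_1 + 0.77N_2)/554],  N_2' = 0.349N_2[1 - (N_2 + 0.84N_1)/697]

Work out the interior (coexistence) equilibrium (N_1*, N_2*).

Setting both brackets to zero gives the nullclines N_1 + 0.77N_2 = 554 and 0.84N_1 + N_2 = 697.
Substituting N_2 = 697 - 0.84N_1 into the first: N_1(1 - 0.77·0.84) = 554 - 0.77·697.
So N_1* = 17.3/0.353 = 49, and then N_2* = 697 - 0.84·49 = 656.

N_1* ≈ 49, N_2* ≈ 656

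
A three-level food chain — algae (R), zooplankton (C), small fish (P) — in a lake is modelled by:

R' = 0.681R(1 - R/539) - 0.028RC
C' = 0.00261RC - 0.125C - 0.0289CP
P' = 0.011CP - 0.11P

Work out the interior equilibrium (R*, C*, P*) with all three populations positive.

From dP/dt = 0: 0.011C* = 0.11, so C* = 10.
From dR/dt = 0: 0.681(1 - R*/539) = 0.028·10, giving R* = 539·(1 - 0.411) = 317.
From dC/dt = 0: 0.00261·317 - 0.125 = 0.0289P*, so P* = 0.703/0.0289 = 24.3.

R* ≈ 317, C* ≈ 10, P* ≈ 24.3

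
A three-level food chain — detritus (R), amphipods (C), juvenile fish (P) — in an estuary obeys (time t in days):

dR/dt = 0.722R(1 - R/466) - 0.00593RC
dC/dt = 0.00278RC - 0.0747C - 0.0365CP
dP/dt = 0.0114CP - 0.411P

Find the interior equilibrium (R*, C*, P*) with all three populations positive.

From dP/dt = 0: 0.0114C* = 0.411, so C* = 36.1.
From dR/dt = 0: 0.722(1 - R*/466) = 0.00593·36.1, giving R* = 466·(1 - 0.296) = 328.
From dC/dt = 0: 0.00278·328 - 0.0747 = 0.0365P*, so P* = 0.837/0.0365 = 22.9.

R* ≈ 328, C* ≈ 36.1, P* ≈ 22.9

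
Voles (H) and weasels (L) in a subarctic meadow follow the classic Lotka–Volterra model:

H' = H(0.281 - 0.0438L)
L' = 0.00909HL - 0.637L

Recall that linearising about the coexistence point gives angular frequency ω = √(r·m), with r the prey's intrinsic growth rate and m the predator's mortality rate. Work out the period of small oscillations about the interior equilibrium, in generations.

T ≈ 14.9 generations

Here r = 0.281 and m = 0.637, so r·m = 0.179.
ω = √0.179 = 0.423 per generation, hence T = 2π/ω ≈ 14.9 generations.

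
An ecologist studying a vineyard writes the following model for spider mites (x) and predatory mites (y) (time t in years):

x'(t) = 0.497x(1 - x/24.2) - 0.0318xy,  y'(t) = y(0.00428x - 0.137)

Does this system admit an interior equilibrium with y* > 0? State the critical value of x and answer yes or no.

The predator equation gives dy/dt > 0 only when x > 0.137/0.00428 = 32.
Without the predator, x → K = 24.2. Since 24.2 < 32, the predator cannot invade.

Threshold x = 32; K < 32, so no, the predator goes extinct.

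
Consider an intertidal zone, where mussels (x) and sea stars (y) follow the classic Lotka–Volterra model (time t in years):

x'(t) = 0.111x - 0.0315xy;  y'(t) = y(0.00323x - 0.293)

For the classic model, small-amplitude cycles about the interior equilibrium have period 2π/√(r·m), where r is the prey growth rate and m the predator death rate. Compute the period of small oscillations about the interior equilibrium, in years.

Here r = 0.111 and m = 0.293, so r·m = 0.0325.
ω = √0.0325 = 0.18 per year, hence T = 2π/ω ≈ 34.8 years.

T ≈ 34.8 years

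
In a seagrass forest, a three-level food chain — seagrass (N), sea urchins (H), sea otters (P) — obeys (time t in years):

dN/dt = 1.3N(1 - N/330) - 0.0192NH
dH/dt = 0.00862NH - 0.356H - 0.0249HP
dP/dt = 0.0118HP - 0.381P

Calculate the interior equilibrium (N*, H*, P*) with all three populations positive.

From dP/dt = 0: 0.0118H* = 0.381, so H* = 32.3.
From dN/dt = 0: 1.3(1 - N*/330) = 0.0192·32.3, giving N* = 330·(1 - 0.477) = 173.
From dH/dt = 0: 0.00862·173 - 0.356 = 0.0249P*, so P* = 1.13/0.0249 = 45.5.

N* ≈ 173, H* ≈ 32.3, P* ≈ 45.5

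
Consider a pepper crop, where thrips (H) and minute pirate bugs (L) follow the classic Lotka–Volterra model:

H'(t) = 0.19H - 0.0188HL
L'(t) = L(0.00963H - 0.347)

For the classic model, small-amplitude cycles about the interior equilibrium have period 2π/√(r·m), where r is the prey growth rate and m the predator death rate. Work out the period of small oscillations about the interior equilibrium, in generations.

T ≈ 24.5 generations

Here r = 0.19 and m = 0.347, so r·m = 0.0659.
ω = √0.0659 = 0.257 per generation, hence T = 2π/ω ≈ 24.5 generations.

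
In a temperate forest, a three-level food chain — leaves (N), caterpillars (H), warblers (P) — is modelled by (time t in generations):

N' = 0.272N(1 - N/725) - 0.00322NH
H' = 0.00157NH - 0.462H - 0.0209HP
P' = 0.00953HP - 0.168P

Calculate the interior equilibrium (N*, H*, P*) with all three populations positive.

From dP/dt = 0: 0.00953H* = 0.168, so H* = 17.6.
From dN/dt = 0: 0.272(1 - N*/725) = 0.00322·17.6, giving N* = 725·(1 - 0.209) = 574.
From dH/dt = 0: 0.00157·574 - 0.462 = 0.0209P*, so P* = 0.439/0.0209 = 21.

N* ≈ 574, H* ≈ 17.6, P* ≈ 21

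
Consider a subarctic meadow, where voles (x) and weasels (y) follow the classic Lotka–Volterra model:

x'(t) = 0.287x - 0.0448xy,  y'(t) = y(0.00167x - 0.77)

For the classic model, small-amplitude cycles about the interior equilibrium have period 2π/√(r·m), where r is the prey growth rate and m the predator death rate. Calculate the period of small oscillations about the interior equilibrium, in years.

T ≈ 13.4 years

Here r = 0.287 and m = 0.77, so r·m = 0.221.
ω = √0.221 = 0.47 per year, hence T = 2π/ω ≈ 13.4 years.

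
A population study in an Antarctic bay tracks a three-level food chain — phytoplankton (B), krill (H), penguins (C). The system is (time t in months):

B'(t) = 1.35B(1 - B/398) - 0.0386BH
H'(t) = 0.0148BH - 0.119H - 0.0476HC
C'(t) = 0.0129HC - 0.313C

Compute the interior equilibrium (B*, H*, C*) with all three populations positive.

B* ≈ 122, H* ≈ 24.3, C* ≈ 35.4

From dC/dt = 0: 0.0129H* = 0.313, so H* = 24.3.
From dB/dt = 0: 1.35(1 - B*/398) = 0.0386·24.3, giving B* = 398·(1 - 0.694) = 122.
From dH/dt = 0: 0.0148·122 - 0.119 = 0.0476C*, so C* = 1.68/0.0476 = 35.4.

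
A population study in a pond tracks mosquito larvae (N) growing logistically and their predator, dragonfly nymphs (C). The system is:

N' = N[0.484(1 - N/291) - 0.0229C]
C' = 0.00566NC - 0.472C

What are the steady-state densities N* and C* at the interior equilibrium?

N* ≈ 83.4, C* ≈ 15.1

From dC/dt = 0 with C > 0: 0.00566N* = 0.472, so N* = 83.4.
Substitute into dN/dt = 0: 0.484(1 - 83.4/291) = 0.0229C*.
The bracket is 0.713, giving C* = 0.345/0.0229 = 15.1.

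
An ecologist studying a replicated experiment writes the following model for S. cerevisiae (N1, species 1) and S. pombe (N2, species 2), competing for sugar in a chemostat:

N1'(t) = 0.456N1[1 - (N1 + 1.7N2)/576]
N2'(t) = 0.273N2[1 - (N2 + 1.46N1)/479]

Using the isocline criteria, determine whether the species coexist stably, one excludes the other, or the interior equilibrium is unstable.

unstable coexistence (outcome depends on initial conditions)

Compare the nullcline intercepts: K1/α12 = 576/1.7 = 339 < K2 = 479; K2/α21 = 479/1.46 = 328 < K1 = 576.
Since both are reversed, neither can invade when rare; the interior point is a saddle.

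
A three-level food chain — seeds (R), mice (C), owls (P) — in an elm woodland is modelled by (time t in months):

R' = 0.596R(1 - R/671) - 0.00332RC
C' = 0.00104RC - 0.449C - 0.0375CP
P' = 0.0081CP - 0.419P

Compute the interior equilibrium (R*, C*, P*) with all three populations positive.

From dP/dt = 0: 0.0081C* = 0.419, so C* = 51.7.
From dR/dt = 0: 0.596(1 - R*/671) = 0.00332·51.7, giving R* = 671·(1 - 0.288) = 478.
From dC/dt = 0: 0.00104·478 - 0.449 = 0.0375P*, so P* = 0.0478/0.0375 = 1.27.

R* ≈ 478, C* ≈ 51.7, P* ≈ 1.27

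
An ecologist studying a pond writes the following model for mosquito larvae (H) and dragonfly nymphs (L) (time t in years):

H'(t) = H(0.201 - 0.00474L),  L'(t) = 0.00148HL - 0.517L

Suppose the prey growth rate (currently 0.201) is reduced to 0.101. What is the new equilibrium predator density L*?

L* ≈ 21.3

At the interior fixed point, setting dH/dt = 0 with H > 0 fixes L* = (prey growth rate)/(HL coefficient) — independent of the other coefficients.
With the change, L* = 0.101/0.00474 = 21.3; it falls from 42.4.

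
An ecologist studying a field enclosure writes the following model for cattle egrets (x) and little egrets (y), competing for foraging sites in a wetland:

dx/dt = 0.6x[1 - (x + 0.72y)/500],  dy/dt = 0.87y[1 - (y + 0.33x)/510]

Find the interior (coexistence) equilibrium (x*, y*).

Setting both brackets to zero gives the nullclines x + 0.72y = 500 and 0.33x + y = 510.
Substituting y = 510 - 0.33x into the first: x(1 - 0.72·0.33) = 500 - 0.72·510.
So x* = 133/0.762 = 174, and then y* = 510 - 0.33·174 = 453.

x* ≈ 174, y* ≈ 453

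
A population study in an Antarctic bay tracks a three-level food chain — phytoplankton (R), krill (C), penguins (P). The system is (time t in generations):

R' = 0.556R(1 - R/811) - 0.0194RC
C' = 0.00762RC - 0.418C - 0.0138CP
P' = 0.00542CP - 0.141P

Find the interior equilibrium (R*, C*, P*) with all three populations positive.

R* ≈ 74.8, C* ≈ 26, P* ≈ 11

From dP/dt = 0: 0.00542C* = 0.141, so C* = 26.
From dR/dt = 0: 0.556(1 - R*/811) = 0.0194·26, giving R* = 811·(1 - 0.908) = 74.8.
From dC/dt = 0: 0.00762·74.8 - 0.418 = 0.0138P*, so P* = 0.152/0.0138 = 11.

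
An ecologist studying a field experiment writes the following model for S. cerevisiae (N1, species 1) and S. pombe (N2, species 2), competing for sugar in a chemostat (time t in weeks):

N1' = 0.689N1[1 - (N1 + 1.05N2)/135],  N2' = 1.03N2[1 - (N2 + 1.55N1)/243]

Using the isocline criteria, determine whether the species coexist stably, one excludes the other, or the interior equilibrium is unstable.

Compare the nullcline intercepts: K1/α12 = 135/1.05 = 129 < K2 = 243; K2/α21 = 243/1.55 = 157 > K1 = 135.
Since the inequalities point opposite ways, species 2 can invade but species 1 cannot.

species 2 excludes species 1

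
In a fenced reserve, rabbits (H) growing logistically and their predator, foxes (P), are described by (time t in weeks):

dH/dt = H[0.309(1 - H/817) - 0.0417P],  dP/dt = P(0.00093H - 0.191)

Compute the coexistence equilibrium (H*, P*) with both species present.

From dP/dt = 0 with P > 0: 0.00093H* = 0.191, so H* = 205.
Substitute into dH/dt = 0: 0.309(1 - 205/817) = 0.0417P*.
The bracket is 0.749, giving P* = 0.231/0.0417 = 5.55.

H* ≈ 205, P* ≈ 5.55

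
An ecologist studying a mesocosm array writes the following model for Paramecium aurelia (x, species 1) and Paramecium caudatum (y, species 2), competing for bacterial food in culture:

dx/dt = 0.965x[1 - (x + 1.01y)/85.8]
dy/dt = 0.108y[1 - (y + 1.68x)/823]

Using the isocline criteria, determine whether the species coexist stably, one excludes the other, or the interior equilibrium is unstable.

species 2 excludes species 1

Compare the nullcline intercepts: K1/α12 = 85.8/1.01 = 85 < K2 = 823; K2/α21 = 823/1.68 = 490 > K1 = 85.8.
Since the inequalities point opposite ways, species 2 can invade but species 1 cannot.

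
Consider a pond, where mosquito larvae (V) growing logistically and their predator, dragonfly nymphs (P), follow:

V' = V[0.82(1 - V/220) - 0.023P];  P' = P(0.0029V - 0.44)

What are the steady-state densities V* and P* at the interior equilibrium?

V* ≈ 152, P* ≈ 11.1

From dP/dt = 0 with P > 0: 0.0029V* = 0.44, so V* = 152.
Substitute into dV/dt = 0: 0.82(1 - 152/220) = 0.023P*.
The bracket is 0.31, giving P* = 0.254/0.023 = 11.1.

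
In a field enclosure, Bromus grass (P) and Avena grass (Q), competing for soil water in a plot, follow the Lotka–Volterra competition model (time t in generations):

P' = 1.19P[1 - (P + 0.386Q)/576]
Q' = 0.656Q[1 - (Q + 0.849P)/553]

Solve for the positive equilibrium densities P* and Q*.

Setting both brackets to zero gives the nullclines P + 0.386Q = 576 and 0.849P + Q = 553.
Substituting Q = 553 - 0.849P into the first: P(1 - 0.386·0.849) = 576 - 0.386·553.
So P* = 363/0.672 = 539, and then Q* = 553 - 0.849·539 = 95.2.

P* ≈ 539, Q* ≈ 95.2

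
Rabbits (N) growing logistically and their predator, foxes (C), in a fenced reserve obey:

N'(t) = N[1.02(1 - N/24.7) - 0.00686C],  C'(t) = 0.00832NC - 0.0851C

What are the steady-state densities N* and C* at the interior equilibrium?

N* ≈ 10.2, C* ≈ 87.1

From dC/dt = 0 with C > 0: 0.00832N* = 0.0851, so N* = 10.2.
Substitute into dN/dt = 0: 1.02(1 - 10.2/24.7) = 0.00686C*.
The bracket is 0.586, giving C* = 0.598/0.00686 = 87.1.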